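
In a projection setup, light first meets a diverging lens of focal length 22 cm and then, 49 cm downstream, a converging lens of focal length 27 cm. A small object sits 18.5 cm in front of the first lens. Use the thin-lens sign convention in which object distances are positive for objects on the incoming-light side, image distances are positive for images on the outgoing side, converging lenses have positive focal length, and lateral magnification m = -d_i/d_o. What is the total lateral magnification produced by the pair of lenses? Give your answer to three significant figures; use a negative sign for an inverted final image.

Lens 1: 1/d_i1 = 1/f_1 - 1/d_o1 = 1/(-22) - 1/18.5 = -0.09951 cm^-1, so d_i1 = -10.049 cm.
m_1 = -(-10.049)/18.5 = 0.5432.
With d_i1 < 0 the first image is virtual and lies on the object side; the object distance for lens 2 is d_o2 = 49 - (-10.049) = 59.049 cm.
Lens 2: 1/d_i2 = 1/f_2 - 1/d_o2 = 1/27 - 1/(59.049) = 0.02010 cm^-1, so d_i2 = 49.746 cm.
m_2 = -(49.746)/(59.049) = -0.8424.
Total m = m_1 x m_2 = (0.5432)(-0.8424) = -0.4576.

-0.458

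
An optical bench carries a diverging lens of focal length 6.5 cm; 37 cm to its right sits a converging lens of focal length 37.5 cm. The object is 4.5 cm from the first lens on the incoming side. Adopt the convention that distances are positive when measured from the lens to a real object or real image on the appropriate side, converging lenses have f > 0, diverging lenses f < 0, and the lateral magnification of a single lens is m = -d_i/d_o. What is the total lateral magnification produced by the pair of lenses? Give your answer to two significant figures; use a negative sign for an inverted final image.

First lens: d_i1 = 1/(1/(-6.5) - 1/4.5) = -2.659 cm.
m_1 = -(-2.659)/4.5 = 0.5909.
With d_i1 < 0 the first image is virtual and lies on the object side; the object distance for lens 2 is d_o2 = 37 - (-2.659) = 39.659 cm.
Second lens: d_i2 = 1/(1/37.5 - 1/(39.659)) = 688.816 cm.
m_2 = -(688.816)/(39.659) = -17.3684.
Overall magnification: m = m_1 m_2 = -10.2632.

-10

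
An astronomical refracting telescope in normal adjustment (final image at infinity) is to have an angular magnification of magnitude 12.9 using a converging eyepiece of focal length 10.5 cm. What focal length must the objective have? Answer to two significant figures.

|M| = f_obj/|f_eye|, so f_obj = |M| x |f_eye| = 12.9 x 10.5 = 135.450 cm.

140 cm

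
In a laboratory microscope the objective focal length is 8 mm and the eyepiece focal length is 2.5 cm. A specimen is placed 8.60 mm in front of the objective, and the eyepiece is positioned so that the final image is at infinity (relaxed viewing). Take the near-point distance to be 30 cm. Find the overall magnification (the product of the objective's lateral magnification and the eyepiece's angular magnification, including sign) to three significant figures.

-160

Convert to cm: f_obj = 8 mm = 0.8 cm; d_o = 8.60 mm = 0.86 cm.
Objective: 1/d_i = 1/f_obj - 1/d_o = 1/0.8 - 1/0.86 = 0.08721 cm^-1, so d_i = 11.467 cm.
m_obj = -d_i/d_o = -11.467/0.86 = -13.333.
Eyepiece angular magnification (image at infinity): M_eye = D/f_e = 30/2.5 = 12.000.
Overall M = m_obj x M_eye = (-13.333)(12.000) = -160.00.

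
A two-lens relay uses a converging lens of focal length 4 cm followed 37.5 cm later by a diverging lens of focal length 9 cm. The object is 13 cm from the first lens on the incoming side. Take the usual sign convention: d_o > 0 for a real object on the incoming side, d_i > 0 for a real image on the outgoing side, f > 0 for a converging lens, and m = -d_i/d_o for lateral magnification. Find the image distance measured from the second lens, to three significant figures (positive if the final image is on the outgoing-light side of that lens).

Applying the thin-lens equation to the first lens, 1/4 = 1/13 + 1/d_i1, which gives d_i1 = 5.778 cm.
The intermediate image is 5.778 cm to the right of lens 1, so d_o2 = L - d_i1 = 37.5 - 5.778 = 31.722 cm.
Applying the thin-lens equation again with f_2 = -9 cm and d_o2 = 31.722 cm gives d_i2 = -7.011 cm.

-7.01 cm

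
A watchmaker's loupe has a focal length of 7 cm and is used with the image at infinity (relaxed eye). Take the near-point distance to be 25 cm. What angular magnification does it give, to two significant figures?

M = D/f = 25/7 = 3.571.

3.6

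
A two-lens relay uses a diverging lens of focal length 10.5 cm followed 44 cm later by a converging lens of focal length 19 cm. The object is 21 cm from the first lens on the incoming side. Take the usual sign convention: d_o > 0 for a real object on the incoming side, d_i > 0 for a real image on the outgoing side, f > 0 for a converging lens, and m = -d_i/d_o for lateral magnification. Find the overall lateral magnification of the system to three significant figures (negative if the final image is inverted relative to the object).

-0.198

First lens: d_i1 = 1/(1/(-10.5) - 1/21) = -7.000 cm.
m_1 = -(-7.000)/21 = 0.3333.
The intermediate image is virtual, 7.000 cm to the left of lens 1, so d_o2 = L - d_i1 = 44 - (-7.000) = 51.000 cm.
Second lens: d_i2 = 1/(1/19 - 1/(51.000)) = 30.281 cm.
m_2 = -(30.281)/(51.000) = -0.5938.
Total m = m_1 x m_2 = (0.3333)(-0.5938) = -0.1979.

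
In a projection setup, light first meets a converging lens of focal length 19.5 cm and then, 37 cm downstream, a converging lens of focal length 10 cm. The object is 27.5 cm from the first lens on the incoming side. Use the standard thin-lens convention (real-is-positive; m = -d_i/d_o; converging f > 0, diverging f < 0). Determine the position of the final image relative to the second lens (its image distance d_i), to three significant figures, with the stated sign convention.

Applying the thin-lens equation to the first lens, 1/19.5 = 1/27.5 + 1/d_i1, which gives d_i1 = 67.031 cm.
Since 67.031 cm > 37 cm, the first image lies past the second lens and serves as a virtual object: d_o2 = L - d_i1 = -30.031 cm.
Applying the thin-lens equation again with f_2 = 10 cm and d_o2 = -30.031 cm gives d_i2 = 7.502 cm.

7.50 cm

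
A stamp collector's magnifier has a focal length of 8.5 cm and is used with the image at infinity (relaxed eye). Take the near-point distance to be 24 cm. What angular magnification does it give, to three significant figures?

2.82

M = D/f = 24/8.5 = 2.824.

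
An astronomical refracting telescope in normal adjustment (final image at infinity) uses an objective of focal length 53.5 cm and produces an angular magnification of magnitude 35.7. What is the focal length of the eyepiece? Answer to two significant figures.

|M| = f_obj/f_eye, so f_eye = f_obj/|M| = 53.5/35.7 = 1.499 cm.

1.5 cm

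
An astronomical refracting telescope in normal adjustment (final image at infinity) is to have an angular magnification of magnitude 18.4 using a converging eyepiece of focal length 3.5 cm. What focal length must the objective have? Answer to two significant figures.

|M| = f_obj/|f_eye|, so f_obj = |M| x |f_eye| = 18.4 x 3.5 = 64.400 cm.

64 cm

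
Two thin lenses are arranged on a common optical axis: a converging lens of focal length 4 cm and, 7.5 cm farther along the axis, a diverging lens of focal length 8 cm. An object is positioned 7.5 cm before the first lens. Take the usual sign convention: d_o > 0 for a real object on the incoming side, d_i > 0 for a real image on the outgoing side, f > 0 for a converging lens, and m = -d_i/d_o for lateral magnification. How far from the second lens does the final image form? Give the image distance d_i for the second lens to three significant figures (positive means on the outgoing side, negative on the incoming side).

1.24 cm

First lens: d_i1 = 1/(1/4 - 1/7.5) = 8.571 cm.
Since 8.571 cm > 7.5 cm, the first image lies past the second lens and serves as a virtual object: d_o2 = L - d_i1 = -1.071 cm.
Second lens: d_i2 = 1/(1/(-8) - 1/(-1.071)) = 1.237 cm.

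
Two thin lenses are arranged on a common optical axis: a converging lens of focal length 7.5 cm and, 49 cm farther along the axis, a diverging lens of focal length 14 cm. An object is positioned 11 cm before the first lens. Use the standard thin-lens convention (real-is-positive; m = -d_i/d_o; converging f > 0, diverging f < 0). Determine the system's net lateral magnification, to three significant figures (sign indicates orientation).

First lens: d_i1 = 1/(1/7.5 - 1/11) = 23.571 cm.
m_1 = -(23.571)/11 = -2.1429.
That image sits 25.429 cm in front of the second lens, so d_o2 = 25.429 cm.
Second lens: d_i2 = 1/(1/(-14) - 1/(25.429)) = -9.029 cm.
m_2 = -(-9.029)/(25.429) = 0.3551.
The system's lateral magnification is m_1 m_2 = (-2.1429)(0.3551) = -0.7609.

-0.761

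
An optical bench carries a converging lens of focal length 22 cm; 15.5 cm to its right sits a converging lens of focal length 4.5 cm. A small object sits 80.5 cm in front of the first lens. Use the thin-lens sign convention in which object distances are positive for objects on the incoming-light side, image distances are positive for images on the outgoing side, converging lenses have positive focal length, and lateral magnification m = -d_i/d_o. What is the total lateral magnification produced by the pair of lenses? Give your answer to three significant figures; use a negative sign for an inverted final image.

First lens: d_i1 = 1/(1/22 - 1/80.5) = 30.274 cm.
m_1 = -(30.274)/80.5 = -0.3761.
Since 30.274 cm > 15.5 cm, the first image lies past the second lens and serves as a virtual object: d_o2 = L - d_i1 = -14.774 cm.
Second lens: d_i2 = 1/(1/4.5 - 1/(-14.774)) = 3.449 cm.
m_2 = -(3.449)/(-14.774) = 0.2335.
Overall magnification: m = m_1 m_2 = -0.0878.

-0.0878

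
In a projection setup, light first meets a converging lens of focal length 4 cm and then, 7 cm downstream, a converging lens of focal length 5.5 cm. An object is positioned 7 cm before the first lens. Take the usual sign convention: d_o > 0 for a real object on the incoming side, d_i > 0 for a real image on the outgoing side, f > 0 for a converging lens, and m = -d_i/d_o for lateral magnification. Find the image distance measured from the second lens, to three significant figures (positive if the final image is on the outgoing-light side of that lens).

Applying the thin-lens equation to the first lens, 1/4 = 1/7 + 1/d_i1, which gives d_i1 = 9.333 cm.
Since 9.333 cm > 7 cm, the first image lies past the second lens and serves as a virtual object: d_o2 = L - d_i1 = -2.333 cm.
Applying the thin-lens equation again with f_2 = 5.5 cm and d_o2 = -2.333 cm gives d_i2 = 1.638 cm.

1.64 cm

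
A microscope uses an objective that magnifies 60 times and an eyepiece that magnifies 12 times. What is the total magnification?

The overall magnification of a compound microscope is the product of the objective and eyepiece magnifications:
M = M_obj x M_eye = 60 x 12 = 720.

720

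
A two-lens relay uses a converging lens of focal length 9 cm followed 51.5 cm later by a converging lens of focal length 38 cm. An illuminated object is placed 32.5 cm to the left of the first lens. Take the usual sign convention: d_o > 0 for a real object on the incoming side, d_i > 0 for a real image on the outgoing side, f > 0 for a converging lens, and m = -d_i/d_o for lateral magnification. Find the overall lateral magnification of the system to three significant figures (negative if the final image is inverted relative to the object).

Applying the thin-lens equation to the first lens, 1/9 = 1/32.5 + 1/d_i1, which gives d_i1 = 12.447 cm.
Its lateral magnification is m_1 = -d_i1/d_o1 = -(12.447)/32.5 = -0.3830.
The intermediate image is 12.447 cm to the right of lens 1, so d_o2 = L - d_i1 = 51.5 - 12.447 = 39.053 cm.
Applying the thin-lens equation again with f_2 = 38 cm and d_o2 = 39.053 cm gives d_i2 = 1409.071 cm.
m_2 = -(1409.071)/(39.053) = -36.0808.
Total m = m_1 x m_2 = (-0.3830)(-36.0808) = 13.8182.

13.8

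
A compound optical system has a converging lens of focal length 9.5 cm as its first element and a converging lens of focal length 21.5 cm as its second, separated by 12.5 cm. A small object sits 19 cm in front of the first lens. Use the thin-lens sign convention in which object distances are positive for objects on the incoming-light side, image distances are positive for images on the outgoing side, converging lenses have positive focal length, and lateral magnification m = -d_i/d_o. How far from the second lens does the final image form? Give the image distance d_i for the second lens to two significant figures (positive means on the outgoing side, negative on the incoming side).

Lens 1: 1/d_i1 = 1/f_1 - 1/d_o1 = 1/9.5 - 1/19 = 0.05263 cm^-1, so d_i1 = 19.000 cm.
This image would form 19.000 cm past lens 1, i.e. 6.500 cm beyond lens 2, so it is a virtual object for lens 2: d_o2 = 12.5 - 19.000 = -6.500 cm.
Lens 2: 1/d_i2 = 1/f_2 - 1/d_o2 = 1/21.5 - 1/(-6.500) = 0.20036 cm^-1, so d_i2 = 4.991 cm.

5.0 cm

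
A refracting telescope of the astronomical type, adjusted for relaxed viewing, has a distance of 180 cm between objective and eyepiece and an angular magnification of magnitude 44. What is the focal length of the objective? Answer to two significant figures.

180 cm

In normal adjustment the tube length equals f_obj + f_eye and |M| = f_obj/f_eye.
So f_obj = 44 f_eye and 44 f_eye + f_eye = 180 cm, giving f_eye = 180/45 = 4.000 cm and f_obj = 176.000 cm.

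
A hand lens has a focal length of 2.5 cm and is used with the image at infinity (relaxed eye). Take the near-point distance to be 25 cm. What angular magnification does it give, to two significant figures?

10

M = D/f = 25/2.5 = 10.000.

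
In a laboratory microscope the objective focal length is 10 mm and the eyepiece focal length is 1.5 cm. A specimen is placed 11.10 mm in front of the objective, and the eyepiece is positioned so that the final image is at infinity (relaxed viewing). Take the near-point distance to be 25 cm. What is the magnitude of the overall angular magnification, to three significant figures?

152

Convert to cm: f_obj = 10 mm = 1 cm; d_o = 11.10 mm = 1.11 cm.
Objective: 1/d_i = 1/f_obj - 1/d_o = 1/1 - 1/1.11 = 0.09910 cm^-1, so d_i = 10.091 cm.
m_obj = -d_i/d_o = -10.091/1.11 = -9.091.
Eyepiece angular magnification (image at infinity): M_eye = D/f_e = 25/1.5 = 16.667.
Overall M = m_obj x M_eye = (-9.091)(16.667) = -151.52.
|M| = 151.52.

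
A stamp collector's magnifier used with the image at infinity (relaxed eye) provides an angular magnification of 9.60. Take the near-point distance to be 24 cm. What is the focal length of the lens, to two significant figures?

For the image at infinity, M = D/f.
f = D/M = 24/9.6 = 2.500 cm.

2.5 cm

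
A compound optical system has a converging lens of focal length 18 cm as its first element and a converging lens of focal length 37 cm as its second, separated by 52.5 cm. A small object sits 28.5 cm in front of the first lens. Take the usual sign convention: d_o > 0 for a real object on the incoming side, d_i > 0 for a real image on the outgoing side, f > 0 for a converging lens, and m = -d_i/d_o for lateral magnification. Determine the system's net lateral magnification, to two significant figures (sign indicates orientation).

-1.9

First lens: d_i1 = 1/(1/18 - 1/28.5) = 48.857 cm.
m_1 = -(48.857)/28.5 = -1.7143.
The intermediate image is 48.857 cm to the right of lens 1, so d_o2 = L - d_i1 = 52.5 - 48.857 = 3.643 cm.
Second lens: d_i2 = 1/(1/37 - 1/(3.643)) = -4.041 cm.
m_2 = -(-4.041)/(3.643) = 1.1092.
Total m = m_1 x m_2 = (-1.7143)(1.1092) = -1.9015.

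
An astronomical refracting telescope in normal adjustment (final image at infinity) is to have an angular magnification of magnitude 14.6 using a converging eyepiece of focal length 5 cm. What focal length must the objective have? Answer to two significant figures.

73 cm

|M| = f_obj/|f_eye|, so f_obj = |M| x |f_eye| = 14.6 x 5 = 73.000 cm.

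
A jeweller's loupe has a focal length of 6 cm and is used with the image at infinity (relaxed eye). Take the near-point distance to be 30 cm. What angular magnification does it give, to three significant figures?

M = D/f = 30/6 = 5.000.

5.00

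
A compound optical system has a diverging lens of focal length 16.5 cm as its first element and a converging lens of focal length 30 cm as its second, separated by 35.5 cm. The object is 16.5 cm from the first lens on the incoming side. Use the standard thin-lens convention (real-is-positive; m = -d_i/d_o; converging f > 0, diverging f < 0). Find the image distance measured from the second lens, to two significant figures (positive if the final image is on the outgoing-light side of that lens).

95 cm

First lens: d_i1 = 1/(1/(-16.5) - 1/16.5) = -8.250 cm.
With d_i1 < 0 the first image is virtual and lies on the object side; the object distance for lens 2 is d_o2 = 35.5 - (-8.250) = 43.750 cm.
Second lens: d_i2 = 1/(1/30 - 1/(43.750)) = 95.455 cm.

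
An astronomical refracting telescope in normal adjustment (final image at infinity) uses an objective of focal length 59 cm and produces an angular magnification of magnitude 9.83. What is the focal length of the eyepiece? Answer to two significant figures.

|M| = f_obj/f_eye, so f_eye = f_obj/|M| = 59/9.83 = 6.002 cm.

6.0 cm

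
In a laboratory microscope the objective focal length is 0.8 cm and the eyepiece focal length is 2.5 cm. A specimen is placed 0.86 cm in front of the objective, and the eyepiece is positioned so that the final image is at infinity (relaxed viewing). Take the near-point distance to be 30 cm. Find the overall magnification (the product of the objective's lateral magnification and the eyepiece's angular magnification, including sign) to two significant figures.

-160

Objective: 1/d_i = 1/f_obj - 1/d_o = 1/0.8 - 1/0.86 = 0.08721 cm^-1, so d_i = 11.467 cm.
m_obj = -d_i/d_o = -11.467/0.86 = -13.333.
Eyepiece angular magnification (image at infinity): M_eye = D/f_e = 30/2.5 = 12.000.
Overall M = m_obj x M_eye = (-13.333)(12.000) = -160.00.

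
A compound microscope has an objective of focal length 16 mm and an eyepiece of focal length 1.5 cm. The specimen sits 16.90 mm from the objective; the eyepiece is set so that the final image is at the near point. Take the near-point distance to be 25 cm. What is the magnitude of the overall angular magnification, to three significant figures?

314

Convert to cm: f_obj = 16 mm = 1.6 cm; d_o = 16.90 mm = 1.69 cm.
Objective: 1/d_i = 1/f_obj - 1/d_o = 1/1.6 - 1/1.69 = 0.03328 cm^-1, so d_i = 30.044 cm.
m_obj = -d_i/d_o = -30.044/1.69 = -17.778.
Eyepiece angular magnification (image at near point): M_eye = 1 + D/f_e = 1 + 25/1.5 = 17.667.
Overall M = m_obj x M_eye = (-17.778)(17.667) = -314.07.
|M| = 314.07.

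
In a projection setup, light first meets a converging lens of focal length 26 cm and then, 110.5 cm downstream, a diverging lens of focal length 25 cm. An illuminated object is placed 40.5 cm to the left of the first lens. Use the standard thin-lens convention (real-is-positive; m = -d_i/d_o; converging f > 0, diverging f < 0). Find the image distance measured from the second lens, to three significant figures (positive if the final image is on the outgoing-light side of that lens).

-15.1 cm

First lens: d_i1 = 1/(1/26 - 1/40.5) = 72.621 cm.
The intermediate image is 72.621 cm to the right of lens 1, so d_o2 = L - d_i1 = 110.5 - 72.621 = 37.879 cm.
Second lens: d_i2 = 1/(1/(-25) - 1/(37.879)) = -15.060 cm.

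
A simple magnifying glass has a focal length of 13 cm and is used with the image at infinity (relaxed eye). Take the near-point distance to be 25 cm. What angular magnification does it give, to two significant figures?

1.9

M = D/f = 25/13 = 1.923.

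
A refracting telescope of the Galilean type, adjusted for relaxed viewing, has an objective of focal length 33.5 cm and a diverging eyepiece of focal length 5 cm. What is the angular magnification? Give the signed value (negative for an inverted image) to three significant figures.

6.70

M = -f_obj/f_eye = -33.5/(-5) = 6.700.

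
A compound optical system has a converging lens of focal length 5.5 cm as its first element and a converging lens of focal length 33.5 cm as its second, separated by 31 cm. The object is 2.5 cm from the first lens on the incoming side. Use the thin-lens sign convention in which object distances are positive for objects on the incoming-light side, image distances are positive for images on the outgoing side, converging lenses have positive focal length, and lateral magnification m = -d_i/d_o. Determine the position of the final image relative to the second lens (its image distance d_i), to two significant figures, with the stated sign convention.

570 cm

Applying the thin-lens equation to the first lens, 1/5.5 = 1/2.5 + 1/d_i1, which gives d_i1 = -4.583 cm.
The intermediate image is virtual, 4.583 cm to the left of lens 1, so d_o2 = L - d_i1 = 31 - (-4.583) = 35.583 cm.
Applying the thin-lens equation again with f_2 = 33.5 cm and d_o2 = 35.583 cm gives d_i2 = 572.180 cm.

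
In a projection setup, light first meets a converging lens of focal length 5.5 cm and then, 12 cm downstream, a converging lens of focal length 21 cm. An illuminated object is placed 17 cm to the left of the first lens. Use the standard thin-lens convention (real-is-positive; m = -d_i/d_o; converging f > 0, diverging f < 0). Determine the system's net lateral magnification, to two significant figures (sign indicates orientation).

-0.59

Lens 1: 1/d_i1 = 1/f_1 - 1/d_o1 = 1/5.5 - 1/17 = 0.12299 cm^-1, so d_i1 = 8.130 cm.
m_1 = -(8.130)/17 = -0.4783.
The intermediate image is 8.130 cm to the right of lens 1, so d_o2 = L - d_i1 = 12 - 8.130 = 3.870 cm.
Lens 2: 1/d_i2 = 1/f_2 - 1/d_o2 = 1/21 - 1/(3.870) = -0.21081 cm^-1, so d_i2 = -4.744 cm.
m_2 = -(-4.744)/(3.870) = 1.2259.
Overall magnification: m = m_1 m_2 = -0.5863.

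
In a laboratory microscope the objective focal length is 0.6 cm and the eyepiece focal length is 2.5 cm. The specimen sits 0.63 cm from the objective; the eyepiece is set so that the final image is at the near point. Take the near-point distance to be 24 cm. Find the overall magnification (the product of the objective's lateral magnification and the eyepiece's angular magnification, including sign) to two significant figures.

-210

Objective: 1/d_i = 1/f_obj - 1/d_o = 1/0.6 - 1/0.63 = 0.07937 cm^-1, so d_i = 12.600 cm.
m_obj = -d_i/d_o = -12.600/0.63 = -20.000.
Eyepiece angular magnification (image at near point): M_eye = 1 + D/f_e = 1 + 24/2.5 = 10.600.
Overall M = m_obj x M_eye = (-20.000)(10.600) = -212.00.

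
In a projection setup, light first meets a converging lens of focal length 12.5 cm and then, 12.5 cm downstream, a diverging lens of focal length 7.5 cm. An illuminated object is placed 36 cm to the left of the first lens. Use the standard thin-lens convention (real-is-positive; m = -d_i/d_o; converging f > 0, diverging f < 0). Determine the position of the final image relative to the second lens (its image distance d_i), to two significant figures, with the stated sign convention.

59 cm

Lens 1: 1/d_i1 = 1/f_1 - 1/d_o1 = 1/12.5 - 1/36 = 0.05222 cm^-1, so d_i1 = 19.149 cm.
This image would form 19.149 cm past lens 1, i.e. 6.649 cm beyond lens 2, so it is a virtual object for lens 2: d_o2 = 12.5 - 19.149 = -6.649 cm.
Lens 2: 1/d_i2 = 1/f_2 - 1/d_o2 = 1/(-7.5) - 1/(-6.649) = 0.01707 cm^-1, so d_i2 = 58.594 cm.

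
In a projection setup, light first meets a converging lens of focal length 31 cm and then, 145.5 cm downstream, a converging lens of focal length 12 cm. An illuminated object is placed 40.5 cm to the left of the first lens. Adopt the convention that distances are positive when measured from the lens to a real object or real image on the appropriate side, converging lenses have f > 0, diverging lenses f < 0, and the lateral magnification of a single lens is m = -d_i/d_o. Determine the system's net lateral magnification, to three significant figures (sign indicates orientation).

29.2

Applying the thin-lens equation to the first lens, 1/31 = 1/40.5 + 1/d_i1, which gives d_i1 = 132.158 cm.
Its lateral magnification is m_1 = -d_i1/d_o1 = -(132.158)/40.5 = -3.2632.
Object distance for lens 2: d_o2 = 145.5 - 132.158 = 13.342 cm.
Applying the thin-lens equation again with f_2 = 12 cm and d_o2 = 13.342 cm gives d_i2 = 119.294 cm.
m_2 = -(119.294)/(13.342) = -8.9412.
Overall magnification: m = m_1 m_2 = 29.1765.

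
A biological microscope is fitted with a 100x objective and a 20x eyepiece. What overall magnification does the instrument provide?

The overall magnification of a compound microscope is the product of the objective and eyepiece magnifications:
M = M_obj x M_eye = 100 x 20 = 2000.

2000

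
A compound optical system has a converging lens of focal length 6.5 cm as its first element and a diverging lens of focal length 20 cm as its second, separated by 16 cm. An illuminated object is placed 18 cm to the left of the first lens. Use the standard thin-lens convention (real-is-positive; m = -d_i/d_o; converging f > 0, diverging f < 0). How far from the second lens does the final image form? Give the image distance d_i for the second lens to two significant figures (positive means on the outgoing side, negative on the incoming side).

First lens: d_i1 = 1/(1/6.5 - 1/18) = 10.174 cm.
That image sits 5.826 cm in front of the second lens, so d_o2 = 5.826 cm.
Second lens: d_i2 = 1/(1/(-20) - 1/(5.826)) = -4.512 cm.

-4.5 cm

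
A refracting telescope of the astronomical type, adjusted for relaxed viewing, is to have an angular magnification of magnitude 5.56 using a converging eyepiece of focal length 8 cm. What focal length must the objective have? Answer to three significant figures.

44.5 cm

|M| = f_obj/|f_eye|, so f_obj = |M| x |f_eye| = 5.56 x 8 = 44.480 cm.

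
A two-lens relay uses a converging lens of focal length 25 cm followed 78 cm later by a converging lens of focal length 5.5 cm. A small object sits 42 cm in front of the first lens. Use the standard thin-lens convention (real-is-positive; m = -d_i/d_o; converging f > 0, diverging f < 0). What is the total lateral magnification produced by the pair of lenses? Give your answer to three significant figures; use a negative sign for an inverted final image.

0.753

Lens 1: 1/d_i1 = 1/f_1 - 1/d_o1 = 1/25 - 1/42 = 0.01619 cm^-1, so d_i1 = 61.765 cm.
m_1 = -(61.765)/42 = -1.4706.
That image sits 16.235 cm in front of the second lens, so d_o2 = 16.235 cm.
Lens 2: 1/d_i2 = 1/f_2 - 1/d_o2 = 1/5.5 - 1/(16.235) = 0.12022 cm^-1, so d_i2 = 8.318 cm.
m_2 = -(8.318)/(16.235) = -0.5123.
Total m = m_1 x m_2 = (-1.4706)(-0.5123) = 0.7534.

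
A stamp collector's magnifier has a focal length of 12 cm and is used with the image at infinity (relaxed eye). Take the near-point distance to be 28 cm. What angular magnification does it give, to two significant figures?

2.3

M = D/f = 28/12 = 2.333.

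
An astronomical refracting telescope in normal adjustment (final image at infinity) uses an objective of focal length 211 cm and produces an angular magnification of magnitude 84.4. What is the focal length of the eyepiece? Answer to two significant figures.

2.5 cm

|M| = f_obj/f_eye, so f_eye = f_obj/|M| = 211/84.4 = 2.500 cm.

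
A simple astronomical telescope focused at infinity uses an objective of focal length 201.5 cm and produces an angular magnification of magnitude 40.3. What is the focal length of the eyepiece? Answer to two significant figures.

|M| = f_obj/f_eye, so f_eye = f_obj/|M| = 201.5/40.3 = 5.000 cm.

5.0 cm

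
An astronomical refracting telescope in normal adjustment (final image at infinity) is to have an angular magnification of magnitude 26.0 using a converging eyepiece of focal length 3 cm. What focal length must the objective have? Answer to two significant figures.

78 cm

|M| = f_obj/|f_eye|, so f_obj = |M| x |f_eye| = 26.0 x 3 = 78.000 cm.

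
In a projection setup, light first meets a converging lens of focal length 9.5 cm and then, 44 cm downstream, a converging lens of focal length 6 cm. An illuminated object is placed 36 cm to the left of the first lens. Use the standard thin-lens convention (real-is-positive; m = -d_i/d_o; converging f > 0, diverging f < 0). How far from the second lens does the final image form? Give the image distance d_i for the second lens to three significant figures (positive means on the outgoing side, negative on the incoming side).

7.43 cm

Lens 1: 1/d_i1 = 1/f_1 - 1/d_o1 = 1/9.5 - 1/36 = 0.07749 cm^-1, so d_i1 = 12.906 cm.
That image sits 31.094 cm in front of the second lens, so d_o2 = 31.094 cm.
Lens 2: 1/d_i2 = 1/f_2 - 1/d_o2 = 1/6 - 1/(31.094) = 0.13451 cm^-1, so d_i2 = 7.435 cm.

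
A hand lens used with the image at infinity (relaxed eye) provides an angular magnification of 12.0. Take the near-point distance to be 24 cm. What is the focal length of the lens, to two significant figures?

2.0 cm

For the image at infinity, M = D/f.
f = D/M = 24/12.0 = 2.000 cm.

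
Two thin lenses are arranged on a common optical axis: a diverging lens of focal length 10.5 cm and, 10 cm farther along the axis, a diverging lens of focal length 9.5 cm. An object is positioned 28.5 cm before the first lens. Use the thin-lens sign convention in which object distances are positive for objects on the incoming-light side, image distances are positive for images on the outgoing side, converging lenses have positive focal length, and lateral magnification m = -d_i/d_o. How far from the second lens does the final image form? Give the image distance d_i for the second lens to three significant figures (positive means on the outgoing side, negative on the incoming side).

Applying the thin-lens equation to the first lens, 1/(-10.5) = 1/28.5 + 1/d_i1, which gives d_i1 = -7.673 cm.
With d_i1 < 0 the first image is virtual and lies on the object side; the object distance for lens 2 is d_o2 = 10 - (-7.673) = 17.673 cm.
Applying the thin-lens equation again with f_2 = -9.5 cm and d_o2 = 17.673 cm gives d_i2 = -6.179 cm.

-6.18 cm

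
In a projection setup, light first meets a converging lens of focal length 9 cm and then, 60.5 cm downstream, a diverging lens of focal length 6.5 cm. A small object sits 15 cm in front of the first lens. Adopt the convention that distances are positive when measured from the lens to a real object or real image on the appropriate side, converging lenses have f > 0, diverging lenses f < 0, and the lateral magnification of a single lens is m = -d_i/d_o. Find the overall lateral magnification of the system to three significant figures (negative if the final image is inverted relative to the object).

-0.219

Lens 1: 1/d_i1 = 1/f_1 - 1/d_o1 = 1/9 - 1/15 = 0.04444 cm^-1, so d_i1 = 22.500 cm.
m_1 = -(22.500)/15 = -1.5000.
The intermediate image is 22.500 cm to the right of lens 1, so d_o2 = L - d_i1 = 60.5 - 22.500 = 38.000 cm.
Lens 2: 1/d_i2 = 1/f_2 - 1/d_o2 = 1/(-6.5) - 1/(38.000) = -0.18016 cm^-1, so d_i2 = -5.551 cm.
m_2 = -(-5.551)/(38.000) = 0.1461.
Total m = m_1 x m_2 = (-1.5000)(0.1461) = -0.2191.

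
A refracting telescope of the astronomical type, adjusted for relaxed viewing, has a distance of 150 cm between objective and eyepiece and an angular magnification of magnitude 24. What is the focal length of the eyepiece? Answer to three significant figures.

In normal adjustment the tube length equals f_obj + f_eye and |M| = f_obj/f_eye.
So f_obj = 24 f_eye and 24 f_eye + f_eye = 150 cm, giving f_eye = 150/25 = 6.000 cm and f_obj = 144.000 cm.

6.00 cm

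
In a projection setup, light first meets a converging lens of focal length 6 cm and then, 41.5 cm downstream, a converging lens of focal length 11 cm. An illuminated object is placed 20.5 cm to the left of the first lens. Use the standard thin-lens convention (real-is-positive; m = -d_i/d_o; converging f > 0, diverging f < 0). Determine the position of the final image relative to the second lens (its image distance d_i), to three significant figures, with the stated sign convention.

16.5 cm

Applying the thin-lens equation to the first lens, 1/6 = 1/20.5 + 1/d_i1, which gives d_i1 = 8.483 cm.
The intermediate image is 8.483 cm to the right of lens 1, so d_o2 = L - d_i1 = 41.5 - 8.483 = 33.017 cm.
Applying the thin-lens equation again with f_2 = 11 cm and d_o2 = 33.017 cm gives d_i2 = 16.496 cm.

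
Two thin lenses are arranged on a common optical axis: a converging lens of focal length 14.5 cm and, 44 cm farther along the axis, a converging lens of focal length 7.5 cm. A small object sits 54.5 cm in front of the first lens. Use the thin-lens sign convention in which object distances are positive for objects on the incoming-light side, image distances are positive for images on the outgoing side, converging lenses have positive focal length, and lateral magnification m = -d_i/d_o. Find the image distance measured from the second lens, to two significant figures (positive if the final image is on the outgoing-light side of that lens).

11 cm

Applying the thin-lens equation to the first lens, 1/14.5 = 1/54.5 + 1/d_i1, which gives d_i1 = 19.756 cm.
That image sits 24.244 cm in front of the second lens, so d_o2 = 24.244 cm.
Applying the thin-lens equation again with f_2 = 7.5 cm and d_o2 = 24.244 cm gives d_i2 = 10.859 cm.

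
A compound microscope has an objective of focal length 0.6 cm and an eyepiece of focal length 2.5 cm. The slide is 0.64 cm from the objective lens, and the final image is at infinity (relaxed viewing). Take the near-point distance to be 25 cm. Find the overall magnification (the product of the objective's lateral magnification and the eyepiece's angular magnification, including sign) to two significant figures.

Objective: 1/d_i = 1/f_obj - 1/d_o = 1/0.6 - 1/0.64 = 0.10417 cm^-1, so d_i = 9.600 cm.
m_obj = -d_i/d_o = -9.600/0.64 = -15.000.
Eyepiece angular magnification (image at infinity): M_eye = D/f_e = 25/2.5 = 10.000.
Overall M = m_obj x M_eye = (-15.000)(10.000) = -150.00.

-150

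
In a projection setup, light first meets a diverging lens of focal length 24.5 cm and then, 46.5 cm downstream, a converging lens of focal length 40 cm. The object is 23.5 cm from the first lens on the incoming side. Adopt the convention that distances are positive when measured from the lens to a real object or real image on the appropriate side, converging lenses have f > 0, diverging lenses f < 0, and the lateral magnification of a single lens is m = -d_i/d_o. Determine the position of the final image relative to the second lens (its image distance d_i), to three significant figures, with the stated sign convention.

Applying the thin-lens equation to the first lens, 1/(-24.5) = 1/23.5 + 1/d_i1, which gives d_i1 = -11.995 cm.
The intermediate image is virtual, 11.995 cm to the left of lens 1, so d_o2 = L - d_i1 = 46.5 - (-11.995) = 58.495 cm.
Applying the thin-lens equation again with f_2 = 40 cm and d_o2 = 58.495 cm gives d_i2 = 126.511 cm.

127 cm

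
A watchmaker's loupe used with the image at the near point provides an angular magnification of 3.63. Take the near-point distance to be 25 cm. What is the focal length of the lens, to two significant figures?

For the image at the near point, M = 1 + D/f.
f = D/(M - 1) = 25/(3.63 - 1) = 9.506 cm.

9.5 cm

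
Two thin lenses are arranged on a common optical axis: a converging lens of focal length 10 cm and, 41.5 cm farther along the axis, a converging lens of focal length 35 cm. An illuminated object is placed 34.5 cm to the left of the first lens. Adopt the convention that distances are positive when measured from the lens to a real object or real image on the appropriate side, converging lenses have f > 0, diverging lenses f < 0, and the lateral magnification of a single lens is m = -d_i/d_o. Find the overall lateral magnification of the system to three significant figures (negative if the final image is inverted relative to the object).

-1.88

Lens 1: 1/d_i1 = 1/f_1 - 1/d_o1 = 1/10 - 1/34.5 = 0.07101 cm^-1, so d_i1 = 14.082 cm.
m_1 = -(14.082)/34.5 = -0.4082.
That image sits 27.418 cm in front of the second lens, so d_o2 = 27.418 cm.
Lens 2: 1/d_i2 = 1/f_2 - 1/d_o2 = 1/35 - 1/(27.418) = -0.00790 cm^-1, so d_i2 = -126.575 cm.
m_2 = -(-126.575)/(27.418) = 4.6164.
Total m = m_1 x m_2 = (-0.4082)(4.6164) = -1.8843.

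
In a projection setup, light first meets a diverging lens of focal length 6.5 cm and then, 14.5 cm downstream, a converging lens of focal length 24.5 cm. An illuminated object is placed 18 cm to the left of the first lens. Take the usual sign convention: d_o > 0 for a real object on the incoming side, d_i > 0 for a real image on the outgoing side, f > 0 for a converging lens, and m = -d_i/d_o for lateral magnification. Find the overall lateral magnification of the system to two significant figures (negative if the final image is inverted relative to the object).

1.2

Lens 1: 1/d_i1 = 1/f_1 - 1/d_o1 = 1/(-6.5) - 1/18 = -0.20940 cm^-1, so d_i1 = -4.776 cm.
m_1 = -(-4.776)/18 = 0.2653.
With d_i1 < 0 the first image is virtual and lies on the object side; the object distance for lens 2 is d_o2 = 14.5 - (-4.776) = 19.276 cm.
Lens 2: 1/d_i2 = 1/f_2 - 1/d_o2 = 1/24.5 - 1/(19.276) = -0.01106 cm^-1, so d_i2 = -90.392 cm.
m_2 = -(-90.392)/(19.276) = 4.6895.
The system's lateral magnification is m_1 m_2 = (0.2653)(4.6895) = 1.2441.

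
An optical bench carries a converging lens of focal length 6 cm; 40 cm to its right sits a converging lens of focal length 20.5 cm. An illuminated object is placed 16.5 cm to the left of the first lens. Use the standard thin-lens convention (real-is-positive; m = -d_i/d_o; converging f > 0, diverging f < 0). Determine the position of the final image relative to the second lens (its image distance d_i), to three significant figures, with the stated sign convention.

First lens: d_i1 = 1/(1/6 - 1/16.5) = 9.429 cm.
That image sits 30.571 cm in front of the second lens, so d_o2 = 30.571 cm.
Second lens: d_i2 = 1/(1/20.5 - 1/(30.571)) = 62.227 cm.

62.2 cm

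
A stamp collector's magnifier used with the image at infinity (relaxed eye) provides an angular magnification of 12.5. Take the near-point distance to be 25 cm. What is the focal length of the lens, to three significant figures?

2.00 cm

For the image at infinity, M = D/f.
f = D/M = 25/12.5 = 2.000 cm.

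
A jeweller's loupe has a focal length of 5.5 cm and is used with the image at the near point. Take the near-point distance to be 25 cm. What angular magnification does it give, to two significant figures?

M = 1 + D/f = 1 + 25/5.5 = 5.545.

5.5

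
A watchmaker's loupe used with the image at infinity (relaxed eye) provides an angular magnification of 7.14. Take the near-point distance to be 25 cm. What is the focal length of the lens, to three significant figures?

For the image at infinity, M = D/f.
f = D/M = 25/7.14 = 3.501 cm.

3.50 cm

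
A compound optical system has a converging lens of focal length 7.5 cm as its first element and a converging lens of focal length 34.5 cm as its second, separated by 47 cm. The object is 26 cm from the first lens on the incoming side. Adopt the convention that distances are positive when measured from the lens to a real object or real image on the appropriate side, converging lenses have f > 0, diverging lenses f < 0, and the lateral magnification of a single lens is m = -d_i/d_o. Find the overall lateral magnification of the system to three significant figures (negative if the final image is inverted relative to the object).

Applying the thin-lens equation to the first lens, 1/7.5 = 1/26 + 1/d_i1, which gives d_i1 = 10.541 cm.
Its lateral magnification is m_1 = -d_i1/d_o1 = -(10.541)/26 = -0.4054.
Object distance for lens 2: d_o2 = 47 - 10.541 = 36.459 cm.
Applying the thin-lens equation again with f_2 = 34.5 cm and d_o2 = 36.459 cm gives d_i2 = 641.938 cm.
m_2 = -(641.938)/(36.459) = -17.6069.
The system's lateral magnification is m_1 m_2 = (-0.4054)(-17.6069) = 7.1379.

7.14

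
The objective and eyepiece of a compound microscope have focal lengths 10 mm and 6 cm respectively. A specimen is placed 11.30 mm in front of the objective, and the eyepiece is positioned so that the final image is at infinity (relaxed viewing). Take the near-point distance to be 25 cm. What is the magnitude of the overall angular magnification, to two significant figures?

Convert to cm: f_obj = 10 mm = 1 cm; d_o = 11.30 mm = 1.13 cm.
Objective: 1/d_i = 1/f_obj - 1/d_o = 1/1 - 1/1.13 = 0.11504 cm^-1, so d_i = 8.692 cm.
m_obj = -d_i/d_o = -8.692/1.13 = -7.692.
Eyepiece angular magnification (image at infinity): M_eye = D/f_e = 25/6 = 4.167.
Overall M = m_obj x M_eye = (-7.692)(4.167) = -32.05.
|M| = 32.05.

32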